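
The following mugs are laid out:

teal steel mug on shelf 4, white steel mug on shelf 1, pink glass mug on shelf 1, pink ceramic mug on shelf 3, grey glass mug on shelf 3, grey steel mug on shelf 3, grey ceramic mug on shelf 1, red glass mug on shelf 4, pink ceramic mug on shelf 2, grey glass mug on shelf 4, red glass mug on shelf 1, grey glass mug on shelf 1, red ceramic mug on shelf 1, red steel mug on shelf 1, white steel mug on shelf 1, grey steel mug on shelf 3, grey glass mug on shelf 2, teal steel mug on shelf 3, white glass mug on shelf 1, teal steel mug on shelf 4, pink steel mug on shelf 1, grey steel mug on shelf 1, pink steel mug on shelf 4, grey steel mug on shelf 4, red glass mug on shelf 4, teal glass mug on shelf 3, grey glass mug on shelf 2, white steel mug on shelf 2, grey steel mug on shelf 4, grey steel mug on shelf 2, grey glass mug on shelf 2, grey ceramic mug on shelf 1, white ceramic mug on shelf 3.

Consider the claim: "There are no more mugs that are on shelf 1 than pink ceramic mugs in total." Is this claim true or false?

False

|mugs on shelf 1| = 12.
|pink ceramic mugs| = 2.
The claim requires 12 ≤ 2, which does not hold.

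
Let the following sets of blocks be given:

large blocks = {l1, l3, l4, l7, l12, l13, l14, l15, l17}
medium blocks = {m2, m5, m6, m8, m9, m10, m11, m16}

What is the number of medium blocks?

8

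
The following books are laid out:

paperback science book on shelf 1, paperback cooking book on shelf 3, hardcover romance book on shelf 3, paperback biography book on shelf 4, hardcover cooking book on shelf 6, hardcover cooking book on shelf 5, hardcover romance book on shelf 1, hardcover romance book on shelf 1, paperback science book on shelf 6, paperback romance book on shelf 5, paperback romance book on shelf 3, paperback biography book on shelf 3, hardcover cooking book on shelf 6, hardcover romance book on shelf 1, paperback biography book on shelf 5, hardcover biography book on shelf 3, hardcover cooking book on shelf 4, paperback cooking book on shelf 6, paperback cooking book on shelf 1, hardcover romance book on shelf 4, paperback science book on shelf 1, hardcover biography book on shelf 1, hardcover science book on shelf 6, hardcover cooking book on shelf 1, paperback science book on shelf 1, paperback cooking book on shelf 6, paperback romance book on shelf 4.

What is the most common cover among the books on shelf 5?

paperback

Counts by cover (restricted to books on shelf 5): paperback 2, hardcover 1.
The maximum is 2, held uniquely by paperback.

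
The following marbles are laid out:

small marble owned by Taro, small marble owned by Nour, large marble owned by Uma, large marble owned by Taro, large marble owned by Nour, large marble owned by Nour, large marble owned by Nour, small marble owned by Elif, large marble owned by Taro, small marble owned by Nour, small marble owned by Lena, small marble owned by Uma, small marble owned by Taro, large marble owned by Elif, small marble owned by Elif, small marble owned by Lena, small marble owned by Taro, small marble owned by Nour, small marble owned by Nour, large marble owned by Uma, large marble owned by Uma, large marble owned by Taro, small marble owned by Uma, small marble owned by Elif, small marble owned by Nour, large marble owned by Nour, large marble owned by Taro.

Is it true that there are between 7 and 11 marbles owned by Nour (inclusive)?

marbles owned by Nour: 9.
The claim requires 7 ≤ 9 ≤ 11, which holds.

True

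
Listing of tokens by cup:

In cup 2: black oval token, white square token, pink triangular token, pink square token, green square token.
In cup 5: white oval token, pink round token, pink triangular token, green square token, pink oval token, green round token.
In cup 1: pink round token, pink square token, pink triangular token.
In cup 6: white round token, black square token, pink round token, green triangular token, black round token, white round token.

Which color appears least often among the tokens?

black

Counts by color: pink 9, white 4, green 4, black 3.
The minimum is 3, held uniquely by black.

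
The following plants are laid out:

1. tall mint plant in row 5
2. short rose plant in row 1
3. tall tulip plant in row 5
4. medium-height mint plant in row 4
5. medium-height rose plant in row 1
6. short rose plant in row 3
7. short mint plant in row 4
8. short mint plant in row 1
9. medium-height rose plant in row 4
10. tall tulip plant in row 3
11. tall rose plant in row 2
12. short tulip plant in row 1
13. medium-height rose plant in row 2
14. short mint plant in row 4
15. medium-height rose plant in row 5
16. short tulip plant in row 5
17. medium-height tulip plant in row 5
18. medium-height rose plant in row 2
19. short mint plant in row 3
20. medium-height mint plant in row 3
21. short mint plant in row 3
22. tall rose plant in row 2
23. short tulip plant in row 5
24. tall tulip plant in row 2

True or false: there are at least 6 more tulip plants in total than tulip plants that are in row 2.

True

There are 7 tulip plants.
There is 1 tulip plant in row 2.
The claim requires 7 − 1 = 6 ≥ 6, which holds.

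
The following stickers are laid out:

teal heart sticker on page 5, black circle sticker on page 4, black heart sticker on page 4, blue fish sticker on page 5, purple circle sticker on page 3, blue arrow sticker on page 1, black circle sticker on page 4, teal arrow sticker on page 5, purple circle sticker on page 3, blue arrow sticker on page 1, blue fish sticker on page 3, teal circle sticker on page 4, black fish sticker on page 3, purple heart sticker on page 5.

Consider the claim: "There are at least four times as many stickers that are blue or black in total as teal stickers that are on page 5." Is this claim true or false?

There are 8 stickers that are blue or black.
There are 2 teal stickers on page 5.
The claim requires 8 ≥ 4 × 2 = 8, which holds.

True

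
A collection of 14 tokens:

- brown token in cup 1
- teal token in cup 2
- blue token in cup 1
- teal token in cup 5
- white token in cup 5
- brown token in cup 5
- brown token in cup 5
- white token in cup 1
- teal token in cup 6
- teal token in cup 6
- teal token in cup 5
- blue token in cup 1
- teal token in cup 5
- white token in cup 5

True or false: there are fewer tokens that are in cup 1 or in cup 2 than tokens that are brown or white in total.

tokens in cup 1 or in cup 2: 5.
tokens that are brown or white: 6.
The claim requires 5 < 6, which holds.

True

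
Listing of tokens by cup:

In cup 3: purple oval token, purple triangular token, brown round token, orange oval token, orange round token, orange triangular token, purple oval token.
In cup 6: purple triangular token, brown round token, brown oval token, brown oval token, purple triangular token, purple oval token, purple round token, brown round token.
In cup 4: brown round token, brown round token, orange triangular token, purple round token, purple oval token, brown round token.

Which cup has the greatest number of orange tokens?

cup 3

Counts by cup (restricted to orange tokens): cup 3→3, cup 4→1, cup 6→0.
The maximum is 3, held uniquely by cup 3.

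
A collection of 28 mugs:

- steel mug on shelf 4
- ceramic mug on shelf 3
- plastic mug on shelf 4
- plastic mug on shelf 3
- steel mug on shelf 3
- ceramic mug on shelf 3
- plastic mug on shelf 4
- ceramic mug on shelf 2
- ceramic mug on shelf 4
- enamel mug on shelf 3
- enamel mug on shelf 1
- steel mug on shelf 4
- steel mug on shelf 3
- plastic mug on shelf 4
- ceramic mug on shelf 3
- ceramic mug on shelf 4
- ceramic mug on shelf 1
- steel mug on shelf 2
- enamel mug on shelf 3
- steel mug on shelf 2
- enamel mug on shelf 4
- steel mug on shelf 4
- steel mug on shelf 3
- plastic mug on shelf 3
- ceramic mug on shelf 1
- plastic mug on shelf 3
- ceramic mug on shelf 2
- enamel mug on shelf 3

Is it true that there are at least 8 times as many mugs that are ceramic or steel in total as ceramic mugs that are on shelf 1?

There are 17 mugs that are ceramic or steel.
There are 2 ceramic mugs on shelf 1.
The claim requires 17 ≥ 8 × 2 = 16, which holds.

True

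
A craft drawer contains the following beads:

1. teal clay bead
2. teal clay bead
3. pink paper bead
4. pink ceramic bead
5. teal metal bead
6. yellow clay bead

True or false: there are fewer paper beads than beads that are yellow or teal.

True

|paper beads| = 1.
|beads that are yellow or teal| = 4.
The claim requires 1 < 4, which holds.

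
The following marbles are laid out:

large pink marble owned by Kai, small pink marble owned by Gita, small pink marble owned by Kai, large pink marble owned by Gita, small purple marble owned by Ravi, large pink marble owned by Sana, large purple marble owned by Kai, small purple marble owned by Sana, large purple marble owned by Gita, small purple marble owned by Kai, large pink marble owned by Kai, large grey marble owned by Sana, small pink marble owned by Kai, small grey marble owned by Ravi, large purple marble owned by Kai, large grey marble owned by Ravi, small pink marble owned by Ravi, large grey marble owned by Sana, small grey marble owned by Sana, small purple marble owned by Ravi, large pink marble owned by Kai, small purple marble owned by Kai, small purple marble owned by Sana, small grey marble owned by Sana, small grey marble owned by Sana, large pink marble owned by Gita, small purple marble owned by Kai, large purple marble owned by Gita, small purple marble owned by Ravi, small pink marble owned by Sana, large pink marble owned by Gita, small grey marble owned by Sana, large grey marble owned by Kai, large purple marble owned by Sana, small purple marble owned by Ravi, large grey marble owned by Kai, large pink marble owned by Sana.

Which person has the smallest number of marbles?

Counts by owner: Sana→12, Kai→12, Ravi→7, Gita→6.
The minimum is 6, held uniquely by Gita.

Gita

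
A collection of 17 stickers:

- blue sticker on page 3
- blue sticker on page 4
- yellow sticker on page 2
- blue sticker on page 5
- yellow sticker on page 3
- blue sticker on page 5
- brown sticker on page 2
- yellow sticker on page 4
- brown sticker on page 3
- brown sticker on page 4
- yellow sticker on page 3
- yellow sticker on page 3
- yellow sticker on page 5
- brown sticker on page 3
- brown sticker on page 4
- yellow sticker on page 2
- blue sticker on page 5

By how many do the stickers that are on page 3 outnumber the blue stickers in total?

stickers on page 3: 6.
blue stickers: 5.
6 − 5 = 1.

1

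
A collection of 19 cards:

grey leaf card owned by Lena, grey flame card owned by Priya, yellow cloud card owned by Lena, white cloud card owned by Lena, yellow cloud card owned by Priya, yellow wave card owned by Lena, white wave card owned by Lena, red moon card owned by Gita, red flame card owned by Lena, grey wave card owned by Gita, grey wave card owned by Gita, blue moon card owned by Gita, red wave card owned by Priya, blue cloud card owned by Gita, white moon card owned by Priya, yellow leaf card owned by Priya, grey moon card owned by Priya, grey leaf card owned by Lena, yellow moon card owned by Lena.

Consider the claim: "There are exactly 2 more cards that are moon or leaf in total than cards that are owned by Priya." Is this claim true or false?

True

cards that are moon or leaf: 8.
cards owned by Priya: 6.
The claim requires 8 − 6 (= 2) to equal 2, which holds.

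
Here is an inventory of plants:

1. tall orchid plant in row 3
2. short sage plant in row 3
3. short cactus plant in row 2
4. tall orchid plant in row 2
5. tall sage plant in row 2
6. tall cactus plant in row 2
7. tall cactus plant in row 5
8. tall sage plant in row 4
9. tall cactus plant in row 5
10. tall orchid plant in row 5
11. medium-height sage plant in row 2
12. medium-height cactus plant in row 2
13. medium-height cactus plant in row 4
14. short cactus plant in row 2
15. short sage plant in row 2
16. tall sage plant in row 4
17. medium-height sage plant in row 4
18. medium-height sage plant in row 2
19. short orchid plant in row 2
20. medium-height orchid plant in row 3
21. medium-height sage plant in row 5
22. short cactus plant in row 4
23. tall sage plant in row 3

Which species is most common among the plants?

sage

Counts by species: sage 10, cactus 8, orchid 5.
The maximum is 10, held uniquely by sage.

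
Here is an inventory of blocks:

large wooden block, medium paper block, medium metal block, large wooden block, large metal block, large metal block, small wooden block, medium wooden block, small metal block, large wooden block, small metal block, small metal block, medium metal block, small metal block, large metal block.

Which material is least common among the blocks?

paper

Counts by material: metal 9, wooden 5, paper 1.
The minimum is 1, held uniquely by paper.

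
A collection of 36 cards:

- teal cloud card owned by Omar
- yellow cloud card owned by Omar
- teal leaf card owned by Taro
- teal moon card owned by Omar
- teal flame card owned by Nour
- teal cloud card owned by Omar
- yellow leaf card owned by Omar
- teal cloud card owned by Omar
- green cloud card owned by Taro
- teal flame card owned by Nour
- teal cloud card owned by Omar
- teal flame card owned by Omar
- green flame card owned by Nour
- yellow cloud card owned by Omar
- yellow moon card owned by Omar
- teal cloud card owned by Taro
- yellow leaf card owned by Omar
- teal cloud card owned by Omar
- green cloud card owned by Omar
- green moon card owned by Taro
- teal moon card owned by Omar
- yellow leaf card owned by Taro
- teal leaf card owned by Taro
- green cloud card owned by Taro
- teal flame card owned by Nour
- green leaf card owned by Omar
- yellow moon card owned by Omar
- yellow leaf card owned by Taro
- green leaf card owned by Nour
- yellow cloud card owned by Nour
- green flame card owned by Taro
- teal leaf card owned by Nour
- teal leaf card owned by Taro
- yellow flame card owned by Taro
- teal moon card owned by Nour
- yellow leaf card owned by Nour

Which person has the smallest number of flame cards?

Omar

Counts by player (restricted to flame cards): Nour→4, Taro→2, Omar→1.
The minimum is 1, held uniquely by Omar.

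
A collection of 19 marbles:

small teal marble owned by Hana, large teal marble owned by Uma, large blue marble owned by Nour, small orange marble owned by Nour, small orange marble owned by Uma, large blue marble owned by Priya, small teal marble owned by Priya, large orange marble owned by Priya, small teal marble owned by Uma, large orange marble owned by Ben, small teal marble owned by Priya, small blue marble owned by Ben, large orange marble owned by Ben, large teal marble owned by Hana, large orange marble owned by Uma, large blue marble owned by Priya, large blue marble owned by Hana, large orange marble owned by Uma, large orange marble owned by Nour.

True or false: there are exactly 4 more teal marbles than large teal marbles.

True

There are 6 teal marbles.
There are 2 large teal marbles.
The claim requires 6 − 2 (= 4) to equal 4, which holds.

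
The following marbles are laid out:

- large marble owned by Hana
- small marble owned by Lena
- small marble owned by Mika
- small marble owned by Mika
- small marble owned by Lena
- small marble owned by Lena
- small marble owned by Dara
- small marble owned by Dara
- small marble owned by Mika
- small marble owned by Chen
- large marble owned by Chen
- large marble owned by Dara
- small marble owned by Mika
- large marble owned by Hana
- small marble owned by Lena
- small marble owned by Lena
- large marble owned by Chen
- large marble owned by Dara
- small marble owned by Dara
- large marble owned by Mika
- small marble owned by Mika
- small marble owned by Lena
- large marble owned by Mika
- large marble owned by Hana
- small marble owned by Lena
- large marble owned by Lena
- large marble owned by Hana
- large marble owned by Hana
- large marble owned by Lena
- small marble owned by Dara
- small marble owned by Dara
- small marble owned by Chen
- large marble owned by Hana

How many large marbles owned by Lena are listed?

2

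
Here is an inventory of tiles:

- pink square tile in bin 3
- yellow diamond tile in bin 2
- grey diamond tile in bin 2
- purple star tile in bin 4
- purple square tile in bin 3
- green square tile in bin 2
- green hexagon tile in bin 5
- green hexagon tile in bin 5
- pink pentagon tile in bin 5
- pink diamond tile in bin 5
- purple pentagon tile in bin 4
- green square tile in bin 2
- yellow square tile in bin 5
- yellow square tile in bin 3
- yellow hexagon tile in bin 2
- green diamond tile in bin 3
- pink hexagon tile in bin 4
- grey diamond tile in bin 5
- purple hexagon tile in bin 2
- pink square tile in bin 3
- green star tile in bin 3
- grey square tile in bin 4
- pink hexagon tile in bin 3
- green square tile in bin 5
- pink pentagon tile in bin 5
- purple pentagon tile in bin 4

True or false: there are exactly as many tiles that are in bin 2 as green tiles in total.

|tiles in bin 2| = 6.
|green tiles| = 7.
The claim requires 6 = 7, which does not hold.

False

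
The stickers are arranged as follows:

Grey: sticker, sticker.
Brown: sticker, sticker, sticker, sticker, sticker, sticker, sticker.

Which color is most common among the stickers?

brown

Counts by color: brown 7, grey 2.
The maximum is 7, held uniquely by brown.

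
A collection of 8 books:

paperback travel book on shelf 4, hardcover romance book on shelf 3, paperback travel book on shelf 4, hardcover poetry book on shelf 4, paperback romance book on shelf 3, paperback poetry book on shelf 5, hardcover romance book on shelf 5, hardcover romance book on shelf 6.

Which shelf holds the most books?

shelf 4

Counts by shelf: shelf 4→3, shelf 3→2, shelf 5→2, shelf 6→1.
The maximum is 3, held uniquely by shelf 4.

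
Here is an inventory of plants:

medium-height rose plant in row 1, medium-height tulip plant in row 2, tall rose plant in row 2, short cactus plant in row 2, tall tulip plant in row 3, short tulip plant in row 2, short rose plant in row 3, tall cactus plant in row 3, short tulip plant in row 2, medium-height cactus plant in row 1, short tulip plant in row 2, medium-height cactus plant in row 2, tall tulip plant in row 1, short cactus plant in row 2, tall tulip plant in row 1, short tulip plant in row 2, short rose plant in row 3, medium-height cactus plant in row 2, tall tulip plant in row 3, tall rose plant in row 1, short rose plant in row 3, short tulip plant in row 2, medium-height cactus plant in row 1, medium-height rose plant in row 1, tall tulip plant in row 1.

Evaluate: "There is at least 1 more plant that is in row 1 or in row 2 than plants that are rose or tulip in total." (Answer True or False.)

True

plants in row 1 or in row 2: 19.
plants that are rose or tulip: 18.
The claim requires 19 − 18 = 1 ≥ 1, which holds.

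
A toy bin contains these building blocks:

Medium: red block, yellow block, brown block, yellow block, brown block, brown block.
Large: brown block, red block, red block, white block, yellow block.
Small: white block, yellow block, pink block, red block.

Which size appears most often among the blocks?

medium

Counts by size: medium 6, large 5, small 4.
The maximum is 6, held uniquely by medium.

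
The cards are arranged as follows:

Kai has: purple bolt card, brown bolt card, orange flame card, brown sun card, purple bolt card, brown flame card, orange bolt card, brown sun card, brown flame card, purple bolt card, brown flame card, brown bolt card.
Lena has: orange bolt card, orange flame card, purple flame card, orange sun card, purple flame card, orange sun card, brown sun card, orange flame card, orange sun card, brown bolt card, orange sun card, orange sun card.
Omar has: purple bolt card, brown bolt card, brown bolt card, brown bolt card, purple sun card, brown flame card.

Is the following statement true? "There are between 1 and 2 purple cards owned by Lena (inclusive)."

True

purple cards owned by Lena: 2.
The claim requires 1 ≤ 2 ≤ 2, which holds.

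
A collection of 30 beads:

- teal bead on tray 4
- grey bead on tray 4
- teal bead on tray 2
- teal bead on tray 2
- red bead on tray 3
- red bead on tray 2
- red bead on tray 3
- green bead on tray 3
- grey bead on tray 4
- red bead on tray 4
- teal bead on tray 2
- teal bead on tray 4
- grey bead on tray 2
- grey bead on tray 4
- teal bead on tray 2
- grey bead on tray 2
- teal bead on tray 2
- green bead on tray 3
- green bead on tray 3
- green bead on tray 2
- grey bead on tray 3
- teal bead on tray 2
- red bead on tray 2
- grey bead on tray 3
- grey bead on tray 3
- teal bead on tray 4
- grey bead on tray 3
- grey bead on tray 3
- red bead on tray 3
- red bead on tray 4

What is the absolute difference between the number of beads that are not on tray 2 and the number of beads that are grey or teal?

beads that are not on tray 2: 19. beads that are grey or teal: 19.
|19 − 19| = 19 − 19 = 0.

0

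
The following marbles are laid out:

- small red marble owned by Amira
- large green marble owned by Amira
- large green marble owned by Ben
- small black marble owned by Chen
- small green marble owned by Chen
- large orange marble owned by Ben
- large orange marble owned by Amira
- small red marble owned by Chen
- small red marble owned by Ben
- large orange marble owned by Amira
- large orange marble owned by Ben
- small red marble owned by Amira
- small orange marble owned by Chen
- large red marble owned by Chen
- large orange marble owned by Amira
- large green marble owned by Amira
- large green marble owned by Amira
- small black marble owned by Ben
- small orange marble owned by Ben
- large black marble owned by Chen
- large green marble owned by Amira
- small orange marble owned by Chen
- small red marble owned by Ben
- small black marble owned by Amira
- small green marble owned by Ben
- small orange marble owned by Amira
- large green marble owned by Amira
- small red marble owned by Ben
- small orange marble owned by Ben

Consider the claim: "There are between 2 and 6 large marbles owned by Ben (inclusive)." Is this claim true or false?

True

large marbles owned by Ben: 3.
The claim requires 2 ≤ 3 ≤ 6, which holds.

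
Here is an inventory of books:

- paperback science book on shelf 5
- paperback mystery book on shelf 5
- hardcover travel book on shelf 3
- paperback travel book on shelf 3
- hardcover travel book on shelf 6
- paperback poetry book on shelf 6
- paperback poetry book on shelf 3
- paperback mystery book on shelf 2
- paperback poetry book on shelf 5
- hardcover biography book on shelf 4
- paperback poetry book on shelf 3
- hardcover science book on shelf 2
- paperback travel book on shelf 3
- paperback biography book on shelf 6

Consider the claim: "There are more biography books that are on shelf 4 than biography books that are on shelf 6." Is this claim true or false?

False

biography books on shelf 4: 1.
biography books on shelf 6: 1.
The claim requires 1 > 1, which does not hold.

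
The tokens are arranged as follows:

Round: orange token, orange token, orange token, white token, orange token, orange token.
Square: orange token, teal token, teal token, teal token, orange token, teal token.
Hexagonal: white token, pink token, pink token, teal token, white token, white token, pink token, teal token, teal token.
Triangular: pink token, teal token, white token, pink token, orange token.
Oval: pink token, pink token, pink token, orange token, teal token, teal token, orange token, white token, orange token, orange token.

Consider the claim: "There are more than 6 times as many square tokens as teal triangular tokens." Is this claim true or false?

square tokens: 6.
teal triangular tokens: 1.
The claim requires 6 > 6 × 1 = 6, which does not hold.

False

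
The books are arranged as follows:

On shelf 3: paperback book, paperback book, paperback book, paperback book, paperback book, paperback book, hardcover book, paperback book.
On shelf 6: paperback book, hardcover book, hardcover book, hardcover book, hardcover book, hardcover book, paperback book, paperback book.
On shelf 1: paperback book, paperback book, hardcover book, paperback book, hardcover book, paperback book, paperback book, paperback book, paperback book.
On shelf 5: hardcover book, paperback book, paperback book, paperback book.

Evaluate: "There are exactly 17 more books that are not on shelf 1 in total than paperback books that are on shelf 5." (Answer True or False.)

True

|books that are not on shelf 1| = 20.
|paperback books on shelf 5| = 3.
The claim requires 20 − 3 (= 17) to equal 17, which holds.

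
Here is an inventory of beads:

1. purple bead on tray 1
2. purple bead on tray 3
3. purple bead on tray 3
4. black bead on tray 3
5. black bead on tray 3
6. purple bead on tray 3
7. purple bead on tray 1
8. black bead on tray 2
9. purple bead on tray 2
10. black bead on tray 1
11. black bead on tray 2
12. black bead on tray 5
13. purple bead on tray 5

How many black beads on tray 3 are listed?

2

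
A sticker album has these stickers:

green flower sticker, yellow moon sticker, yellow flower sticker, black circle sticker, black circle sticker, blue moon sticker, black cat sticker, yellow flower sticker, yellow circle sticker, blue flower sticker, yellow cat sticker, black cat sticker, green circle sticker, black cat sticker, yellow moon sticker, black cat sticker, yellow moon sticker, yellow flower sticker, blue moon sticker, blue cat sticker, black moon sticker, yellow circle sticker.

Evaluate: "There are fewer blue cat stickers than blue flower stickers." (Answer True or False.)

|blue cat stickers| = 1.
|blue flower stickers| = 1.
The claim requires 1 < 1, which does not hold.

False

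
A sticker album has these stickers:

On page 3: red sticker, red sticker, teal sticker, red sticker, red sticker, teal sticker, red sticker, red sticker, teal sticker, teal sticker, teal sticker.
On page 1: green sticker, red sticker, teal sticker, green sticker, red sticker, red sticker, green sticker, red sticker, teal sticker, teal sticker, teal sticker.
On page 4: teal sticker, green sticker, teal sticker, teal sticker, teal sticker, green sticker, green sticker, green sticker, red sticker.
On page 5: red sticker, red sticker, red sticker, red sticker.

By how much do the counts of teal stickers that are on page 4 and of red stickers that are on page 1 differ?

0

teal stickers on page 4: 4. red stickers on page 1: 4.
|4 − 4| = 4 − 4 = 0.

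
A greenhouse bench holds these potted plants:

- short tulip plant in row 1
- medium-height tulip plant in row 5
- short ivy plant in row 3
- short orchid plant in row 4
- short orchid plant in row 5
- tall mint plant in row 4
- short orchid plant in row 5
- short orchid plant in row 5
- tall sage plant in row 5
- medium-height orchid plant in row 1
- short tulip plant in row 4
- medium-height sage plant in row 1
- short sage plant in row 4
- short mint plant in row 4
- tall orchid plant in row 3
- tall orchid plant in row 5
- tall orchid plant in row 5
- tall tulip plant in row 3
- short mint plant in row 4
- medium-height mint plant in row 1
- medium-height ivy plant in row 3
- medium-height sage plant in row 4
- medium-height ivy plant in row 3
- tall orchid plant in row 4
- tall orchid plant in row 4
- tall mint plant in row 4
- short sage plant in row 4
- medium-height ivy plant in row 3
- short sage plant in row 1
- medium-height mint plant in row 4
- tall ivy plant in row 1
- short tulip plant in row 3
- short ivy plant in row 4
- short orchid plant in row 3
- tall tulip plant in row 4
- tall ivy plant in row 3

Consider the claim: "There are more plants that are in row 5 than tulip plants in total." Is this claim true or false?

True

plants in row 5: 7.
tulip plants: 6.
The claim requires 7 > 6, which holds.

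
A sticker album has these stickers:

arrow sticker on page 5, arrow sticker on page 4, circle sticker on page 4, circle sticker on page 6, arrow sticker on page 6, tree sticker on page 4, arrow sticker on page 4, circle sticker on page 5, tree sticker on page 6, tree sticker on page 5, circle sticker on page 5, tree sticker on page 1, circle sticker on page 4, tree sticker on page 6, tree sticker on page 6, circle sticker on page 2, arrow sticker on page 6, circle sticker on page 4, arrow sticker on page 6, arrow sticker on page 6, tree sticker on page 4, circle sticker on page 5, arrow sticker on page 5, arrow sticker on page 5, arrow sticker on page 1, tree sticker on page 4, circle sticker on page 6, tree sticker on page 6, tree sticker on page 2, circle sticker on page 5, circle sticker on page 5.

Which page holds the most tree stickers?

page 6

Counts by page (restricted to tree stickers): page 6→4, page 4→3, page 2→1, page 1→1, page 5→1.
The maximum is 4, held uniquely by page 6.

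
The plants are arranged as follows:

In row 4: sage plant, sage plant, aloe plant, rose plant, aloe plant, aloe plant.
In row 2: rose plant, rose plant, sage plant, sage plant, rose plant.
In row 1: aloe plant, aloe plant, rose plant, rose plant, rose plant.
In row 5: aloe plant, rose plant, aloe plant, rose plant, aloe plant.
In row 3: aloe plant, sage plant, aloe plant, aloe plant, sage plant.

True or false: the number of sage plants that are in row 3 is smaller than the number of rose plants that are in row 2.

|sage plants in row 3| = 2.
|rose plants in row 2| = 3.
The claim requires 2 < 3, which holds.

True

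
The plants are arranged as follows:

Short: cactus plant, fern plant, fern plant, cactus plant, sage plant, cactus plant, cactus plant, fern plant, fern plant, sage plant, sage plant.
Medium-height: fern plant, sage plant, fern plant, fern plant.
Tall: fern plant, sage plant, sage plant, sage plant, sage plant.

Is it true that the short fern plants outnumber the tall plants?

|short fern plants| = 4.
|tall plants| = 5.
The claim requires 4 > 5, which does not hold.

False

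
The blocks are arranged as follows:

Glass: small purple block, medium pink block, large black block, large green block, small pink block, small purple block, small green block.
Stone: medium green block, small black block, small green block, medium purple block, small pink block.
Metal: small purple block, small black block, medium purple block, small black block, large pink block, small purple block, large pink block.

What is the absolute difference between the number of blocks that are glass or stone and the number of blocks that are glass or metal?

blocks that are glass or stone: 12. blocks that are glass or metal: 14.
|12 − 14| = 14 − 12 = 2.

2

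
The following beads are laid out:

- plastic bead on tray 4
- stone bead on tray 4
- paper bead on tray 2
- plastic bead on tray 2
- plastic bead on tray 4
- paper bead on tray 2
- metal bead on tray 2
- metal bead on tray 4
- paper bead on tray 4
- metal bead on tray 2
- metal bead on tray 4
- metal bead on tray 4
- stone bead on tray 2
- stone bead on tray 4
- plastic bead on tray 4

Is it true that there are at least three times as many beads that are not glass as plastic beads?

True

beads that are not glass: 15.
plastic beads: 4.
The claim requires 15 ≥ 3 × 4 = 12, which holds.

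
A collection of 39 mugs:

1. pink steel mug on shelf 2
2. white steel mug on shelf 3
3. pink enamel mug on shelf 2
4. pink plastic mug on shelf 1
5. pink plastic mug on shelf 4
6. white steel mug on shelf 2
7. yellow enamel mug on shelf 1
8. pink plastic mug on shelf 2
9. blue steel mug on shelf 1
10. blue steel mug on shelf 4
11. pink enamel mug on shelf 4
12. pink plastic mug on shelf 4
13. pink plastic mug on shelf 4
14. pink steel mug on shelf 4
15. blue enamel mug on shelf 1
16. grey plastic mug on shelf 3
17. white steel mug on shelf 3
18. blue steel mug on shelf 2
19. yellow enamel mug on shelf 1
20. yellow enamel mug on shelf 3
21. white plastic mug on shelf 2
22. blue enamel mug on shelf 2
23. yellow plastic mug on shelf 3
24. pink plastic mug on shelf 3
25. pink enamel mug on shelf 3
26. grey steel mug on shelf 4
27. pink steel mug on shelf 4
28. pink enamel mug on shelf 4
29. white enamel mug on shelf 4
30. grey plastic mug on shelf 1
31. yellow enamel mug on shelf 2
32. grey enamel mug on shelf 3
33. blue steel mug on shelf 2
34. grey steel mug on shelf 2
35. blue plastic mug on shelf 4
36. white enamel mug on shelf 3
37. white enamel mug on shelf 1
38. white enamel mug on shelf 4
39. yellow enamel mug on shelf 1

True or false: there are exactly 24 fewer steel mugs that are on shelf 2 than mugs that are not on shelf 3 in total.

|steel mugs on shelf 2| = 5.
|mugs that are not on shelf 3| = 30.
The claim requires 30 − 5 (= 25) to equal 24, which does not hold.

False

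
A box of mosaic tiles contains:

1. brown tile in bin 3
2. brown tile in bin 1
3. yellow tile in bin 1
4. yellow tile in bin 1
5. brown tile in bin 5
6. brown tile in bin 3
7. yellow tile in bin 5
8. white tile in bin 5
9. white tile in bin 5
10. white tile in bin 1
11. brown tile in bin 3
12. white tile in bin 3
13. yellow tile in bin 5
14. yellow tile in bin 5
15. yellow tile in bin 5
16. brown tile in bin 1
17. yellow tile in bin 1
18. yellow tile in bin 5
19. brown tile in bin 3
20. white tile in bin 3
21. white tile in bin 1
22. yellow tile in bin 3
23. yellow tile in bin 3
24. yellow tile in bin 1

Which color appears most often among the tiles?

yellow

Counts by color: yellow 11, brown 7, white 6.
The maximum is 11, held uniquely by yellow.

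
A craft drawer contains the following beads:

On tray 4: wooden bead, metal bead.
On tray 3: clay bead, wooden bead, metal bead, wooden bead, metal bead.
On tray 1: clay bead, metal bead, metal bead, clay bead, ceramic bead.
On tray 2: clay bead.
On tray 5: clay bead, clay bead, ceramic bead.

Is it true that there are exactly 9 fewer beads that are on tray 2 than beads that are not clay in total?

True

There is 1 bead on tray 2.
There are 10 beads that are not clay.
The claim requires 10 − 1 (= 9) to equal 9, which holds.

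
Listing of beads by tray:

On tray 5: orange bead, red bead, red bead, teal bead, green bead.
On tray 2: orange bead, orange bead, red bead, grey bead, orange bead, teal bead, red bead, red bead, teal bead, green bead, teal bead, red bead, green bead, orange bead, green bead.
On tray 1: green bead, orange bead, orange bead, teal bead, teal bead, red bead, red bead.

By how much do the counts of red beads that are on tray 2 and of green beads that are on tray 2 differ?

1

red beads on tray 2: 4. green beads on tray 2: 3.
|4 − 3| = 4 − 3 = 1.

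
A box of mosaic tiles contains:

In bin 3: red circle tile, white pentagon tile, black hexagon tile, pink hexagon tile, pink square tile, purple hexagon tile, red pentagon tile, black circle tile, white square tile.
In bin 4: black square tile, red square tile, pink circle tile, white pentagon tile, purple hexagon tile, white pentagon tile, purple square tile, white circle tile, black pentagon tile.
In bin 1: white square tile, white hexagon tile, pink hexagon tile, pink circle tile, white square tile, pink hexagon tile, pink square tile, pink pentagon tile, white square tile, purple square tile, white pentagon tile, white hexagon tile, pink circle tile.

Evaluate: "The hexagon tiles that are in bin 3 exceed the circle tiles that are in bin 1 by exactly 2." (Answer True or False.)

False

hexagon tiles in bin 3: 3.
circle tiles in bin 1: 2.
The claim requires 3 − 2 (= 1) to equal 2, which does not hold.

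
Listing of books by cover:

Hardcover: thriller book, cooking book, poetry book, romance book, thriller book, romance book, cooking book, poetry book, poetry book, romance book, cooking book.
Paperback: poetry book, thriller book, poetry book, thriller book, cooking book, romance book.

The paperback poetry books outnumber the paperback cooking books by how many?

1

paperback poetry books: 2.
paperback cooking books: 1.
2 − 1 = 1.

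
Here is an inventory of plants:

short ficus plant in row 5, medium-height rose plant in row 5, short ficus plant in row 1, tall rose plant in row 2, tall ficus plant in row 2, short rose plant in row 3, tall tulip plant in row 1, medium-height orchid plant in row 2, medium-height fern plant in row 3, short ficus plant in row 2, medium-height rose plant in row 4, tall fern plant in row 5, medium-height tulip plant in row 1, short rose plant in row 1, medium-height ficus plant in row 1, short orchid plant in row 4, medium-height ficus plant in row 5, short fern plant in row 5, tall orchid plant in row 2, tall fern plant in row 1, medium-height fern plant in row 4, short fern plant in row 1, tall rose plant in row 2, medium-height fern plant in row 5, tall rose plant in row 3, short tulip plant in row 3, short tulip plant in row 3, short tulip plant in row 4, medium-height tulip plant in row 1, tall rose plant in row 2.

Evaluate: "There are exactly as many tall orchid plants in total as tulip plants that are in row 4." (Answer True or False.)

True

tall orchid plants: 1.
tulip plants in row 4: 1.
The claim requires 1 = 1, which holds.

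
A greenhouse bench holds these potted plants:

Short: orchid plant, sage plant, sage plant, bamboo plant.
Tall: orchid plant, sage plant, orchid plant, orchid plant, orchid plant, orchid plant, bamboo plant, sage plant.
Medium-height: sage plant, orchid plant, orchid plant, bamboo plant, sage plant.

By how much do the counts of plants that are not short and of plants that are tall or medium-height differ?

0

plants that are not short: 13. plants that are tall or medium-height: 13.
|13 − 13| = 13 − 13 = 0.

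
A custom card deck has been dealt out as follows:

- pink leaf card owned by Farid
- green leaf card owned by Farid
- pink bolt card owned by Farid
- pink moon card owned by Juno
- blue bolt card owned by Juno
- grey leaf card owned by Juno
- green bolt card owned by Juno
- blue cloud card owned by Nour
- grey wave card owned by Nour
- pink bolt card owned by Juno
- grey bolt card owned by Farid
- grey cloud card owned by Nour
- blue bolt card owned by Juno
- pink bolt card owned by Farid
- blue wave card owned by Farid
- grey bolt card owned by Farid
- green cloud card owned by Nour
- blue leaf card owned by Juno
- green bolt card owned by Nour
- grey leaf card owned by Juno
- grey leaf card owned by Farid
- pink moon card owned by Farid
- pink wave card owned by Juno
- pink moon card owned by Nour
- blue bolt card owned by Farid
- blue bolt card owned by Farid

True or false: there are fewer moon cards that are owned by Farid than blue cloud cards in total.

False

Count of moon cards owned by Farid: 1.
There is 1 blue cloud card.
The claim requires 1 < 1, which does not hold.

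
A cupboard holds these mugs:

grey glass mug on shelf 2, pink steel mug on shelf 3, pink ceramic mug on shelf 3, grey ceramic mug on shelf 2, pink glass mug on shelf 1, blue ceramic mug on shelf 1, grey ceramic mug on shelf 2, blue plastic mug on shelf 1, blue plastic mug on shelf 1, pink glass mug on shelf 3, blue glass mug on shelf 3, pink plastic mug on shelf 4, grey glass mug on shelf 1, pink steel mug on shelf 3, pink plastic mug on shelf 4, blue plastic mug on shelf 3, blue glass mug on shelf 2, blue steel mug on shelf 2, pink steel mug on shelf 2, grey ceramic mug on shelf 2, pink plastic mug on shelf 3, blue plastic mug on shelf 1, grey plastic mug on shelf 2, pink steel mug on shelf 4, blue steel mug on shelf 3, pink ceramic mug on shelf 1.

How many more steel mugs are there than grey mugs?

steel mugs: 6.
grey mugs: 6.
6 − 6 = 0.

0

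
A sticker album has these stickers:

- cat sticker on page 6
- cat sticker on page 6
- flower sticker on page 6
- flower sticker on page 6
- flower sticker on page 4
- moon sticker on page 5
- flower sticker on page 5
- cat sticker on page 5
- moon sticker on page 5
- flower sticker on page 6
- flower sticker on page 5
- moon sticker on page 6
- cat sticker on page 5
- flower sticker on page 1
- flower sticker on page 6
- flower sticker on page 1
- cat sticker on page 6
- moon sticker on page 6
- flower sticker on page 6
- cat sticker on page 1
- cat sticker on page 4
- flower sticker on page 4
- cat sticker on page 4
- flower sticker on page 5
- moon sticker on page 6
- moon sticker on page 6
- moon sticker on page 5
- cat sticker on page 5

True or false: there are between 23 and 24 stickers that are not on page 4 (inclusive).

|stickers that are not on page 4| = 24.
The claim requires 23 ≤ 24 ≤ 24, which holds.

True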